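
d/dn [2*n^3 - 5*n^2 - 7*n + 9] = 6*n^2 - 10*n - 7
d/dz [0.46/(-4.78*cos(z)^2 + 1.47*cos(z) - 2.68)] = (0.6762 - 4.3976*cos(z))*sin(z)/(4.78*cos(z)^2 - 1.47*cos(z) + 2.68)^2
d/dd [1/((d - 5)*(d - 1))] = 2*(3 - d)/(d^4 - 12*d^3 + 46*d^2 - 60*d + 25)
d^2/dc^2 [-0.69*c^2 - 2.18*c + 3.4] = -1.38000000000000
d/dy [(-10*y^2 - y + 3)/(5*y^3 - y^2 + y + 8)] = (-(20*y + 1)*(5*y^3 - y^2 + y + 8) + (10*y^2 + y - 3)*(15*y^2 - 2*y + 1))/(5*y^3 - y^2 + y + 8)^2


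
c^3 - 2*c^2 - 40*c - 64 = (c - 8)*(c + 2)*(c + 4)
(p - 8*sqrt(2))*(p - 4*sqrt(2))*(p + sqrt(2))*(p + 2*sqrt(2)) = p^4 - 9*sqrt(2)*p^3 - 4*p^2 + 144*sqrt(2)*p + 256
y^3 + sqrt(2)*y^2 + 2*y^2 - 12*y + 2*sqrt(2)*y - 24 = (y + 2)*(y - 2*sqrt(2))*(y + 3*sqrt(2))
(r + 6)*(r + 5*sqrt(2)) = r^2 + 6*r + 5*sqrt(2)*r + 30*sqrt(2)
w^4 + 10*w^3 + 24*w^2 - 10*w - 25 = (w - 1)*(w + 1)*(w + 5)^2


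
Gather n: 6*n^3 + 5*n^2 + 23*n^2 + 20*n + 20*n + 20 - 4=6*n^3 + 28*n^2 + 40*n + 16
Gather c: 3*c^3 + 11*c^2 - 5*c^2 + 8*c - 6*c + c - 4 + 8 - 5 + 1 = 3*c^3 + 6*c^2 + 3*c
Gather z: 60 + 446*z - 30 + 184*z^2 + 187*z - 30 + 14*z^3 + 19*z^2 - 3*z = 14*z^3 + 203*z^2 + 630*z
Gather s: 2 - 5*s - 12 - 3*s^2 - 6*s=-3*s^2 - 11*s - 10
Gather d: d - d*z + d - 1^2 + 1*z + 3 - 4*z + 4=d*(2 - z) - 3*z + 6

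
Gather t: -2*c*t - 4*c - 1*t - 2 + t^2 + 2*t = -4*c + t^2 + t*(1 - 2*c) - 2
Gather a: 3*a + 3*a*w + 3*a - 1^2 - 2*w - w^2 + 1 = a*(3*w + 6) - w^2 - 2*w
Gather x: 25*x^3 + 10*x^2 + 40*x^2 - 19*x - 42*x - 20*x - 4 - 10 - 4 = 25*x^3 + 50*x^2 - 81*x - 18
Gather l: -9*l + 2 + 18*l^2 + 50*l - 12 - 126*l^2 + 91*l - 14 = -108*l^2 + 132*l - 24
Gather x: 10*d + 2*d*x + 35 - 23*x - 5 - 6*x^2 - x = 10*d - 6*x^2 + x*(2*d - 24) + 30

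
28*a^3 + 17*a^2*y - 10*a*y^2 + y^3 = (-7*a + y)*(-4*a + y)*(a + y)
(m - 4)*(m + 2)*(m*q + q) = m^3*q - m^2*q - 10*m*q - 8*q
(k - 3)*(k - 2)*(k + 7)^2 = k^4 + 9*k^3 - 15*k^2 - 161*k + 294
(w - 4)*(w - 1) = w^2 - 5*w + 4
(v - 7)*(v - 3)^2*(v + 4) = v^4 - 9*v^3 - v^2 + 141*v - 252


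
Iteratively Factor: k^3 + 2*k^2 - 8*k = (k - 2)*(k^2 + 4*k) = (k - 2)*(k + 4)*(k)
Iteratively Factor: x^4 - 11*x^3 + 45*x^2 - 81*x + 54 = (x - 3)*(x^3 - 8*x^2 + 21*x - 18) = (x - 3)^2*(x^2 - 5*x + 6) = (x - 3)^2*(x - 2)*(x - 3)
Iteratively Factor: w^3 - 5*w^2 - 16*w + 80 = (w + 4)*(w^2 - 9*w + 20) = (w - 4)*(w + 4)*(w - 5)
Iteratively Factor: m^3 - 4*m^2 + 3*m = (m - 1)*(m^2 - 3*m) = (m - 3)*(m - 1)*(m)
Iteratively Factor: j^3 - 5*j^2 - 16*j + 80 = (j - 5)*(j^2 - 16) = (j - 5)*(j - 4)*(j + 4)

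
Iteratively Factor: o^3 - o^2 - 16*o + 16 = (o - 4)*(o^2 + 3*o - 4) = (o - 4)*(o - 1)*(o + 4)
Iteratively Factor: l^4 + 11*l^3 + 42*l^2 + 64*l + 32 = (l + 4)*(l^3 + 7*l^2 + 14*l + 8) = (l + 1)*(l + 4)*(l^2 + 6*l + 8) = (l + 1)*(l + 4)^2*(l + 2)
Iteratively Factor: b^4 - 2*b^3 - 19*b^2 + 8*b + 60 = (b - 5)*(b^3 + 3*b^2 - 4*b - 12) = (b - 5)*(b - 2)*(b^2 + 5*b + 6) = (b - 5)*(b - 2)*(b + 2)*(b + 3)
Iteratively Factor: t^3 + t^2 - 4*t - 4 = (t - 2)*(t^2 + 3*t + 2) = (t - 2)*(t + 2)*(t + 1)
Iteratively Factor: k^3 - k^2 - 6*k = (k)*(k^2 - k - 6) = k*(k - 3)*(k + 2)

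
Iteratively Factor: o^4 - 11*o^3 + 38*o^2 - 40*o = (o - 5)*(o^3 - 6*o^2 + 8*o) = o*(o - 5)*(o^2 - 6*o + 8) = o*(o - 5)*(o - 4)*(o - 2)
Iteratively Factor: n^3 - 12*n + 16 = (n - 2)*(n^2 + 2*n - 8) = (n - 2)*(n + 4)*(n - 2)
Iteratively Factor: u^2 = (u)*(u)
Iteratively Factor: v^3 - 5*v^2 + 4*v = (v - 1)*(v^2 - 4*v) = (v - 4)*(v - 1)*(v)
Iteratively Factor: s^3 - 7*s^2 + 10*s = (s)*(s^2 - 7*s + 10) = s*(s - 2)*(s - 5)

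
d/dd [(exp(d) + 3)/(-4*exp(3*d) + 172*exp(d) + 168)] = ((exp(d) + 3)*(3*exp(2*d) - 43) - exp(3*d) + 43*exp(d) + 42)*exp(d)/(4*(-exp(3*d) + 43*exp(d) + 42)^2)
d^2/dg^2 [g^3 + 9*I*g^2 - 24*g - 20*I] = 6*g + 18*I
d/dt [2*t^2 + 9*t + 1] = 4*t + 9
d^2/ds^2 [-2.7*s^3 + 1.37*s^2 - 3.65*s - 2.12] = 2.74 - 16.2*s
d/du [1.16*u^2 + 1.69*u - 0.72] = 2.32*u + 1.69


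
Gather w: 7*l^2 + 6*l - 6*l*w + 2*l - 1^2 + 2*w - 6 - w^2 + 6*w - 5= 7*l^2 + 8*l - w^2 + w*(8 - 6*l) - 12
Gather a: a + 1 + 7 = a + 8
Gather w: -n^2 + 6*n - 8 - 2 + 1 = -n^2 + 6*n - 9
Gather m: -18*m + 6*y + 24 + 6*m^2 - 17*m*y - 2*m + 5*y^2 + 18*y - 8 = 6*m^2 + m*(-17*y - 20) + 5*y^2 + 24*y + 16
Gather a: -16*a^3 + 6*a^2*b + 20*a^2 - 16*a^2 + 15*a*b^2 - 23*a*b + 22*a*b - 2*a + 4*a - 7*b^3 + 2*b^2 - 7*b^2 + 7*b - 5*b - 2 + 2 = -16*a^3 + a^2*(6*b + 4) + a*(15*b^2 - b + 2) - 7*b^3 - 5*b^2 + 2*b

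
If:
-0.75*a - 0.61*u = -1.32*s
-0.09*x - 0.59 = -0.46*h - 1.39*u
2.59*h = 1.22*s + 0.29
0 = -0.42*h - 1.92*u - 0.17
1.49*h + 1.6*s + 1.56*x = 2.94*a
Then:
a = -12.06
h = -2.99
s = -6.59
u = 0.57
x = -13.11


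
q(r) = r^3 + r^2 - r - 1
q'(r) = 3*r^2 + 2*r - 1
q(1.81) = 6.40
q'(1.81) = 12.45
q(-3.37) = -24.55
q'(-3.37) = 26.33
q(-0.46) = -0.43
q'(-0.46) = -1.29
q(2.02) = 9.30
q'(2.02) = 15.28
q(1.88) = 7.30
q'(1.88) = 13.36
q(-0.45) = -0.44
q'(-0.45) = -1.29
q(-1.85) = -2.06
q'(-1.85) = 5.57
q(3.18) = 38.09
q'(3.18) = 35.70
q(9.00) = 800.00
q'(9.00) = 260.00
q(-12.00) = -1573.00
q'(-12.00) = 407.00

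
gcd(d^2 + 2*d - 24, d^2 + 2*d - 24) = d^2 + 2*d - 24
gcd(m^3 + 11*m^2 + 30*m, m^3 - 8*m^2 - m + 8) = 1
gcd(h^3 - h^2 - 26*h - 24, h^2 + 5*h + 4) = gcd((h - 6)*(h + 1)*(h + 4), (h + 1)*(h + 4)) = h^2 + 5*h + 4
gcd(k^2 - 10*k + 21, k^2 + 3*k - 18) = k - 3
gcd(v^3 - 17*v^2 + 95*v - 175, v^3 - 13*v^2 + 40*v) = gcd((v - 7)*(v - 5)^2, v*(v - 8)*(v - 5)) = v - 5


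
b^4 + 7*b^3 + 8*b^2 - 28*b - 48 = (b - 2)*(b + 2)*(b + 3)*(b + 4)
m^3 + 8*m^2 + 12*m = m*(m + 2)*(m + 6)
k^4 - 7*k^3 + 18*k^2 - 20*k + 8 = (k - 2)^3*(k - 1)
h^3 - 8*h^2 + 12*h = h*(h - 6)*(h - 2)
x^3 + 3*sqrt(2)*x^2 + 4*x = x*(x + sqrt(2))*(x + 2*sqrt(2))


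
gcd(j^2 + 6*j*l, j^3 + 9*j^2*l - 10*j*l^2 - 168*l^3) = j + 6*l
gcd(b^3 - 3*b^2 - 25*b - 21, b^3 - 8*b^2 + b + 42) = b - 7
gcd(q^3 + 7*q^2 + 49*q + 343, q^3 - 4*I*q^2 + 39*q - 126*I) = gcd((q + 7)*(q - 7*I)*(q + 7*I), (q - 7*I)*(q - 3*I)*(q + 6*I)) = q - 7*I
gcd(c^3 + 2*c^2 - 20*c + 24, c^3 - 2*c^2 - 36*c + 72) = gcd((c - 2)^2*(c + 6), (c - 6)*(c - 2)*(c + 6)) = c^2 + 4*c - 12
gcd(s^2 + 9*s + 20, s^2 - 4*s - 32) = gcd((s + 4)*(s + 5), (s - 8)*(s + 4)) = s + 4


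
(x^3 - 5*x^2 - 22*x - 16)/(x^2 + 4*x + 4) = (x^2 - 7*x - 8)/(x + 2)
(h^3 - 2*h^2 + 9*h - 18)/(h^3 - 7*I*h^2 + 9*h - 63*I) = (h - 2)/(h - 7*I)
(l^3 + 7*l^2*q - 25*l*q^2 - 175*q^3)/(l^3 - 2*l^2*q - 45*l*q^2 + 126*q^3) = (l^2 - 25*q^2)/(l^2 - 9*l*q + 18*q^2)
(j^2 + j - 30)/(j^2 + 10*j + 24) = (j - 5)/(j + 4)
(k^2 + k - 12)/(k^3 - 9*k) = (k + 4)/(k*(k + 3))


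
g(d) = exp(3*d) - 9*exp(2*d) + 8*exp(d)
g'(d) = 3*exp(3*d) - 18*exp(2*d) + 8*exp(d)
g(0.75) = -13.91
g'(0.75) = -35.27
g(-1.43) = 1.41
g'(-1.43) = 0.92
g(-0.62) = 1.85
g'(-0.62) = -0.44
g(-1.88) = 1.01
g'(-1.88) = 0.81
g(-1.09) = 1.71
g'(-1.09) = 0.77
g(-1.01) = 1.77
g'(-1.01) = 0.67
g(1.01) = -25.18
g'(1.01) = -51.63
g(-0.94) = 1.81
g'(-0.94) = 0.56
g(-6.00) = 0.02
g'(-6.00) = 0.02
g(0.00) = 0.00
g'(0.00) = -7.00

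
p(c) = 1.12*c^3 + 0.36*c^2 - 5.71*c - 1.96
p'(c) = 3.36*c^2 + 0.72*c - 5.71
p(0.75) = -5.57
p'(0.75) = -3.28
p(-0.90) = 2.65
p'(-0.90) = -3.64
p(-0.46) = 0.63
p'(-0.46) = -5.33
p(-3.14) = -15.16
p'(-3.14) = 25.16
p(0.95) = -6.10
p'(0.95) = -1.99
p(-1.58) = 3.54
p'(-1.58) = 1.54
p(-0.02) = -1.85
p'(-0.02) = -5.72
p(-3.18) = -16.18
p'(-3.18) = 25.98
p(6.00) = 218.66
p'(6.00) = 119.57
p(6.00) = 218.66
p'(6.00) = 119.57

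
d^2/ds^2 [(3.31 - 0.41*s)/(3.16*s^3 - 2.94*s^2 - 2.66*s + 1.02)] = (-24.564576*s^5 + 419.482416*s^4 - 505.999928*s^3 + 20.584824*s^2 + 83.923344*s + 64.467704)/(31.554496*s^9 - 88.072992*s^8 + 2.25623999999998*s^7 + 153.418536*s^6 - 58.756488*s^5 - 87.399648*s^4 + 38.902744*s^3 + 12.475008*s^2 - 8.302392*s + 1.061208)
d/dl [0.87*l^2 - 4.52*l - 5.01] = 1.74*l - 4.52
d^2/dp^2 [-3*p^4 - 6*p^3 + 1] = 36*p*(-p - 1)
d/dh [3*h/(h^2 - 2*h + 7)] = 3*(7 - h^2)/(h^4 - 4*h^3 + 18*h^2 - 28*h + 49)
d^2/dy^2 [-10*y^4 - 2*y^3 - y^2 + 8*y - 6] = -120*y^2 - 12*y - 2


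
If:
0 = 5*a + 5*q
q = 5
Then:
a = -5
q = 5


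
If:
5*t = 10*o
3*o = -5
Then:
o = -5/3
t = -10/3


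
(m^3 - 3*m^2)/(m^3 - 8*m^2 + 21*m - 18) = m^2/(m^2 - 5*m + 6)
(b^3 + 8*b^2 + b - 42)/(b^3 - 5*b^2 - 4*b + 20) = (b^2 + 10*b + 21)/(b^2 - 3*b - 10)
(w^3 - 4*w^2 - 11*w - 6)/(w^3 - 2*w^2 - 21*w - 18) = (w + 1)/(w + 3)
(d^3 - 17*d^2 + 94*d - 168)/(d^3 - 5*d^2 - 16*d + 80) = (d^2 - 13*d + 42)/(d^2 - d - 20)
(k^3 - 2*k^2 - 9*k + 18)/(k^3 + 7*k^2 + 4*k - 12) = (k^3 - 2*k^2 - 9*k + 18)/(k^3 + 7*k^2 + 4*k - 12)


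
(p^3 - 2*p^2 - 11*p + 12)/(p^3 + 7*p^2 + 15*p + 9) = (p^2 - 5*p + 4)/(p^2 + 4*p + 3)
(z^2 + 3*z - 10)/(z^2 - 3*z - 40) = (z - 2)/(z - 8)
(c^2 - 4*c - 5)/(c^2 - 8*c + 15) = (c + 1)/(c - 3)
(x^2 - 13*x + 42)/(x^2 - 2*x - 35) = (x - 6)/(x + 5)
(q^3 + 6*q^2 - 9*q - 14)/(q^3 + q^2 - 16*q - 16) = (q^2 + 5*q - 14)/(q^2 - 16)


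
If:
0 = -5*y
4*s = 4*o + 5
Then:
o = s - 5/4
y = 0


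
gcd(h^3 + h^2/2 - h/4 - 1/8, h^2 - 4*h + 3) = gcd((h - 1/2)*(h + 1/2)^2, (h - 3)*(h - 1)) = 1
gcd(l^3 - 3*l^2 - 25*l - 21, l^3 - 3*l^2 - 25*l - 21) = l^3 - 3*l^2 - 25*l - 21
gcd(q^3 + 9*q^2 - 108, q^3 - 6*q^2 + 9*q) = q - 3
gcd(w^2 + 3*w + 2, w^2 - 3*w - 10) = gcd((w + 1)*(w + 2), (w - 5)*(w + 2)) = w + 2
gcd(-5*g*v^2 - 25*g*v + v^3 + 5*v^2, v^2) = v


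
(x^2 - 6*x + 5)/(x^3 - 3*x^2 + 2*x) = (x - 5)/(x*(x - 2))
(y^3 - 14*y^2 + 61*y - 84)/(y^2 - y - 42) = (y^2 - 7*y + 12)/(y + 6)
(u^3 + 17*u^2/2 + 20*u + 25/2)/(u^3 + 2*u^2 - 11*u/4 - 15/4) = 2*(u + 5)/(2*u - 3)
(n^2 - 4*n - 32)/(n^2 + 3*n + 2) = (n^2 - 4*n - 32)/(n^2 + 3*n + 2)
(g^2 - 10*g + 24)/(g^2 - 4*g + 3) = (g^2 - 10*g + 24)/(g^2 - 4*g + 3)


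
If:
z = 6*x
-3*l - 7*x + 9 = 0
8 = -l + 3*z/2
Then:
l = 25/34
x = 33/34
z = 99/17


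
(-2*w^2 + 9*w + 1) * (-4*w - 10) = 8*w^3 - 16*w^2 - 94*w - 10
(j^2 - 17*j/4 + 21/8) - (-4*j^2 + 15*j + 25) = 5*j^2 - 77*j/4 - 179/8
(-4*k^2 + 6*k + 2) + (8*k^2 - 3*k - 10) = 4*k^2 + 3*k - 8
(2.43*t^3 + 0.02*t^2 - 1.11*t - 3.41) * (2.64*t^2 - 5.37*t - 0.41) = 6.4152*t^5 - 12.9963*t^4 - 4.0341*t^3 - 3.0499*t^2 + 18.7668*t + 1.3981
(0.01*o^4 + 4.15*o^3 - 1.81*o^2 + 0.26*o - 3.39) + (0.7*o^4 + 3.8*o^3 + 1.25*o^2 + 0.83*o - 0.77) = 0.71*o^4 + 7.95*o^3 - 0.56*o^2 + 1.09*o - 4.16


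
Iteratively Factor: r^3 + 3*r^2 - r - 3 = (r - 1)*(r^2 + 4*r + 3) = (r - 1)*(r + 3)*(r + 1)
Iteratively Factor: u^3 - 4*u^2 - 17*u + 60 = (u - 3)*(u^2 - u - 20) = (u - 3)*(u + 4)*(u - 5)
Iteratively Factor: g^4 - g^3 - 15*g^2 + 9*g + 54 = (g - 3)*(g^3 + 2*g^2 - 9*g - 18) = (g - 3)^2*(g^2 + 5*g + 6) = (g - 3)^2*(g + 3)*(g + 2)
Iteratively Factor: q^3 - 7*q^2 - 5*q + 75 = (q - 5)*(q^2 - 2*q - 15) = (q - 5)*(q + 3)*(q - 5)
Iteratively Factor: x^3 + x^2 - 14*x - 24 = (x + 2)*(x^2 - x - 12) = (x + 2)*(x + 3)*(x - 4)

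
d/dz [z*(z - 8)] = 2*z - 8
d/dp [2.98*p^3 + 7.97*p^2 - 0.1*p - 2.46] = 8.94*p^2 + 15.94*p - 0.1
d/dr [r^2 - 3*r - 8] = 2*r - 3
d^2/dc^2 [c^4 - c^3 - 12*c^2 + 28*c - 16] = 12*c^2 - 6*c - 24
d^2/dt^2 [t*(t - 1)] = 2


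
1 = 1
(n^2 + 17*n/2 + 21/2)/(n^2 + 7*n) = (n + 3/2)/n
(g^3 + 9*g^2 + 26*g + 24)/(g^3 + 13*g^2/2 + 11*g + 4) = 2*(g + 3)/(2*g + 1)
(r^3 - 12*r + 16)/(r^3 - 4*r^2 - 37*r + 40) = (r^3 - 12*r + 16)/(r^3 - 4*r^2 - 37*r + 40)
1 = 1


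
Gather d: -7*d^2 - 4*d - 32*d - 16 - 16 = -7*d^2 - 36*d - 32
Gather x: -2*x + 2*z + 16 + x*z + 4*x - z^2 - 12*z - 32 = x*(z + 2) - z^2 - 10*z - 16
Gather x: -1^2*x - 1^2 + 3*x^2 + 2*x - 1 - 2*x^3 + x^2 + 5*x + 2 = -2*x^3 + 4*x^2 + 6*x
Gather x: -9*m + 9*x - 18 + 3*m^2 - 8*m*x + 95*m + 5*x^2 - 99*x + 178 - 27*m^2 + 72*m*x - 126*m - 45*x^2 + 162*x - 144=-24*m^2 - 40*m - 40*x^2 + x*(64*m + 72) + 16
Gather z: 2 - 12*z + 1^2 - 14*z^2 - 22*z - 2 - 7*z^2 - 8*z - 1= -21*z^2 - 42*z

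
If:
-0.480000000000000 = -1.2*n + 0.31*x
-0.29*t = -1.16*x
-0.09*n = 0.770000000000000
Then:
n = -8.56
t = -138.67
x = -34.67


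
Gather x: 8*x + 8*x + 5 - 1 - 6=16*x - 2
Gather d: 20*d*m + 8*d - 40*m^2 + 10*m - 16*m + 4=d*(20*m + 8) - 40*m^2 - 6*m + 4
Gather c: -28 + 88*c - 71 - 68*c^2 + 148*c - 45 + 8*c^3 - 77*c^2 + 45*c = 8*c^3 - 145*c^2 + 281*c - 144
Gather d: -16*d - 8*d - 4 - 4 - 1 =-24*d - 9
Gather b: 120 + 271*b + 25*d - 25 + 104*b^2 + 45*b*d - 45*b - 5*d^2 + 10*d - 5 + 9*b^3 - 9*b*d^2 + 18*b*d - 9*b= 9*b^3 + 104*b^2 + b*(-9*d^2 + 63*d + 217) - 5*d^2 + 35*d + 90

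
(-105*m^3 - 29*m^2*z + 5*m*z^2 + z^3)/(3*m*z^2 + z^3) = -35*m^2/z^2 + 2*m/z + 1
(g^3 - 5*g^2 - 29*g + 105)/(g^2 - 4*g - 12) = (-g^3 + 5*g^2 + 29*g - 105)/(-g^2 + 4*g + 12)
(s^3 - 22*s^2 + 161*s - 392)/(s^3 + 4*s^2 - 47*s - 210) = (s^2 - 15*s + 56)/(s^2 + 11*s + 30)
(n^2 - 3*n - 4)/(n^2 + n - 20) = (n + 1)/(n + 5)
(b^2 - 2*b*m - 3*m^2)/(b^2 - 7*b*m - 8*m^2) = (b - 3*m)/(b - 8*m)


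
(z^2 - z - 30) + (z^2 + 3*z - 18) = 2*z^2 + 2*z - 48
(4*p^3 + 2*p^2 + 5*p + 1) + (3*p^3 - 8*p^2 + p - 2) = 7*p^3 - 6*p^2 + 6*p - 1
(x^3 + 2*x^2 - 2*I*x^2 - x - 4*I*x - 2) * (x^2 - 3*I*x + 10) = x^5 + 2*x^4 - 5*I*x^4 + 3*x^3 - 10*I*x^3 + 6*x^2 - 17*I*x^2 - 10*x - 34*I*x - 20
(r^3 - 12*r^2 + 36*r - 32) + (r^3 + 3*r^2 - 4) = 2*r^3 - 9*r^2 + 36*r - 36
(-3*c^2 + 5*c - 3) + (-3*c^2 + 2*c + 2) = -6*c^2 + 7*c - 1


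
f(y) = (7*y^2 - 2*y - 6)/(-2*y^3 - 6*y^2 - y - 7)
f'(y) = (14*y - 2)/(-2*y^3 - 6*y^2 - y - 7) + (6*y^2 + 12*y + 1)*(7*y^2 - 2*y - 6)/(-2*y^3 - 6*y^2 - y - 7)^2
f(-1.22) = -0.62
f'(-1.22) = 1.46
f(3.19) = -0.43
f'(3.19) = 0.01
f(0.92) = 0.13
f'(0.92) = -0.90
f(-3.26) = 41.94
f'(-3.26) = 575.39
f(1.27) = -0.12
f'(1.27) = -0.57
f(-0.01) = 0.86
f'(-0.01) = 0.20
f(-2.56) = -4.41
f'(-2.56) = 7.85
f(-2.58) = -4.57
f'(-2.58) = 8.36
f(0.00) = 0.86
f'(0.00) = 0.16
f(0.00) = 0.86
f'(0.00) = 0.16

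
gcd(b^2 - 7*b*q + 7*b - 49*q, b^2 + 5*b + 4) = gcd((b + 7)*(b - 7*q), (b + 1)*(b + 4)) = 1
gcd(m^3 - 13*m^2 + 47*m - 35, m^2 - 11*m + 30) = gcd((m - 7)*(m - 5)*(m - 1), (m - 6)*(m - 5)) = m - 5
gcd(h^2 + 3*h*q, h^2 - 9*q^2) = h + 3*q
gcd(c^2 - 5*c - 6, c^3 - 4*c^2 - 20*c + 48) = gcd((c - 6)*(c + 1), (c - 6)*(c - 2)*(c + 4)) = c - 6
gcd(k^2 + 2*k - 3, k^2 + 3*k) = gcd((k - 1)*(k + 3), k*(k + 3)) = k + 3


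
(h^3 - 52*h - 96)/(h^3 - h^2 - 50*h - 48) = (h + 2)/(h + 1)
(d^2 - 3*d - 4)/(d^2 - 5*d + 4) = (d + 1)/(d - 1)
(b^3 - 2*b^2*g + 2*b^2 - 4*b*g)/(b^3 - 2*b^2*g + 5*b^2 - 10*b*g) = (b + 2)/(b + 5)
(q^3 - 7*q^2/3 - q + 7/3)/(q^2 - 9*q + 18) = (q^3 - 7*q^2/3 - q + 7/3)/(q^2 - 9*q + 18)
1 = 1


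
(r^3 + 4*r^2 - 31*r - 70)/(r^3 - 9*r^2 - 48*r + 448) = (r^2 - 3*r - 10)/(r^2 - 16*r + 64)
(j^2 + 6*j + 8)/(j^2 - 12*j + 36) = (j^2 + 6*j + 8)/(j^2 - 12*j + 36)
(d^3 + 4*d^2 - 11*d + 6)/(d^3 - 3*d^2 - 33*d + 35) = (d^2 + 5*d - 6)/(d^2 - 2*d - 35)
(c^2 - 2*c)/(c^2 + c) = (c - 2)/(c + 1)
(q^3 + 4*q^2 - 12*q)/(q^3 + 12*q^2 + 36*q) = (q - 2)/(q + 6)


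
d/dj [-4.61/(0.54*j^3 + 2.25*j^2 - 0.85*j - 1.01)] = (7.4682*j^2 + 20.745*j - 3.9185)/(0.54*j^3 + 2.25*j^2 - 0.85*j - 1.01)^2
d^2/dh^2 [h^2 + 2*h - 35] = 2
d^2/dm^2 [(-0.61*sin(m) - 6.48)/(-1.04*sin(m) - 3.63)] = (-4.705896*sin(m)^2 + 16.425387*sin(m) + 9.411792)/(1.124864*sin(m)^3 + 11.778624*sin(m)^2 + 41.111928*sin(m) + 47.832147)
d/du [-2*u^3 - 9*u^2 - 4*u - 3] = -6*u^2 - 18*u - 4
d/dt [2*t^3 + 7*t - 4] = 6*t^2 + 7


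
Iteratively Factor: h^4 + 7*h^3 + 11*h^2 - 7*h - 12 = (h + 1)*(h^3 + 6*h^2 + 5*h - 12) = (h + 1)*(h + 3)*(h^2 + 3*h - 4) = (h - 1)*(h + 1)*(h + 3)*(h + 4)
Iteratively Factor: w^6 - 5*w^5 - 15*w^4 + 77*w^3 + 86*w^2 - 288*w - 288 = (w + 3)*(w^5 - 8*w^4 + 9*w^3 + 50*w^2 - 64*w - 96) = (w - 3)*(w + 3)*(w^4 - 5*w^3 - 6*w^2 + 32*w + 32) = (w - 4)*(w - 3)*(w + 3)*(w^3 - w^2 - 10*w - 8) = (w - 4)^2*(w - 3)*(w + 3)*(w^2 + 3*w + 2) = (w - 4)^2*(w - 3)*(w + 1)*(w + 3)*(w + 2)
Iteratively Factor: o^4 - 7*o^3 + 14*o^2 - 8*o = (o)*(o^3 - 7*o^2 + 14*o - 8) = o*(o - 2)*(o^2 - 5*o + 4) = o*(o - 4)*(o - 2)*(o - 1)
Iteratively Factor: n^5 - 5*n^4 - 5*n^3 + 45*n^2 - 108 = (n - 3)*(n^4 - 2*n^3 - 11*n^2 + 12*n + 36) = (n - 3)*(n + 2)*(n^3 - 4*n^2 - 3*n + 18) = (n - 3)^2*(n + 2)*(n^2 - n - 6) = (n - 3)^3*(n + 2)*(n + 2)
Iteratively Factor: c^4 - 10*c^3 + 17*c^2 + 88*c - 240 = (c - 4)*(c^3 - 6*c^2 - 7*c + 60) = (c - 5)*(c - 4)*(c^2 - c - 12) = (c - 5)*(c - 4)^2*(c + 3)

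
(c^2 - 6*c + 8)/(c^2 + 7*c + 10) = (c^2 - 6*c + 8)/(c^2 + 7*c + 10)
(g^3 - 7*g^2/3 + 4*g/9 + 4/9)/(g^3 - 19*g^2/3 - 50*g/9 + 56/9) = (3*g^2 - 5*g - 2)/(3*g^2 - 17*g - 28)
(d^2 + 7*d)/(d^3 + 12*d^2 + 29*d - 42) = d/(d^2 + 5*d - 6)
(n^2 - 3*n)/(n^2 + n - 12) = n/(n + 4)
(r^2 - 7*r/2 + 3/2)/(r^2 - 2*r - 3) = (r - 1/2)/(r + 1)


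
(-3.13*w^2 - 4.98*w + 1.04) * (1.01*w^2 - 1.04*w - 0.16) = -3.1613*w^4 - 1.7746*w^3 + 6.7304*w^2 - 0.2848*w - 0.1664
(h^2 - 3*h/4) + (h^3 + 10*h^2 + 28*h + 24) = h^3 + 11*h^2 + 109*h/4 + 24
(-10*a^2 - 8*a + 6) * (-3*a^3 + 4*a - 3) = 30*a^5 + 24*a^4 - 58*a^3 - 2*a^2 + 48*a - 18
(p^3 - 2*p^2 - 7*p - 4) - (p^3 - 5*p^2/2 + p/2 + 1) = p^2/2 - 15*p/2 - 5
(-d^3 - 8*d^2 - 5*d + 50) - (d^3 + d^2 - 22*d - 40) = -2*d^3 - 9*d^2 + 17*d + 90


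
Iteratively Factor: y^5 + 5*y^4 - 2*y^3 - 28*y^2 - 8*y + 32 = (y + 2)*(y^4 + 3*y^3 - 8*y^2 - 12*y + 16) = (y + 2)*(y + 4)*(y^3 - y^2 - 4*y + 4) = (y - 1)*(y + 2)*(y + 4)*(y^2 - 4) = (y - 1)*(y + 2)^2*(y + 4)*(y - 2)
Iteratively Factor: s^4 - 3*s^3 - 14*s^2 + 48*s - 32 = (s + 4)*(s^3 - 7*s^2 + 14*s - 8) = (s - 4)*(s + 4)*(s^2 - 3*s + 2) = (s - 4)*(s - 2)*(s + 4)*(s - 1)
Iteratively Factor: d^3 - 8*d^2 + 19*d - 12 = (d - 3)*(d^2 - 5*d + 4) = (d - 4)*(d - 3)*(d - 1)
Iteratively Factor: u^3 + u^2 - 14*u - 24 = (u + 3)*(u^2 - 2*u - 8) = (u - 4)*(u + 3)*(u + 2)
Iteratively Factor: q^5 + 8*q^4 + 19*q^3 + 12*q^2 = (q)*(q^4 + 8*q^3 + 19*q^2 + 12*q) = q^2*(q^3 + 8*q^2 + 19*q + 12) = q^2*(q + 4)*(q^2 + 4*q + 3) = q^2*(q + 3)*(q + 4)*(q + 1)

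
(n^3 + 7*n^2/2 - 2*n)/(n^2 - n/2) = n + 4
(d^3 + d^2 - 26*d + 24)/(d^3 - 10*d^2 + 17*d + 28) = (d^2 + 5*d - 6)/(d^2 - 6*d - 7)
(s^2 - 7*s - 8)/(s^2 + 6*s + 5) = (s - 8)/(s + 5)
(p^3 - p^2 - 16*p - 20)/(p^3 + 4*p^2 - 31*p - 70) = (p + 2)/(p + 7)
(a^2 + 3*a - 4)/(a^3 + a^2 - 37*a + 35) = (a + 4)/(a^2 + 2*a - 35)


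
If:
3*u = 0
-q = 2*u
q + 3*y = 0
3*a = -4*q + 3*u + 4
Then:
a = 4/3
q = 0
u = 0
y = 0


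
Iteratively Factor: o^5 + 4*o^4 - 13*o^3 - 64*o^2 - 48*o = (o - 4)*(o^4 + 8*o^3 + 19*o^2 + 12*o) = (o - 4)*(o + 3)*(o^3 + 5*o^2 + 4*o) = (o - 4)*(o + 1)*(o + 3)*(o^2 + 4*o) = (o - 4)*(o + 1)*(o + 3)*(o + 4)*(o)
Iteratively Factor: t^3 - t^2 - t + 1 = (t + 1)*(t^2 - 2*t + 1) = (t - 1)*(t + 1)*(t - 1)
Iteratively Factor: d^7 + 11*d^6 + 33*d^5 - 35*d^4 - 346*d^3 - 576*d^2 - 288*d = (d + 3)*(d^6 + 8*d^5 + 9*d^4 - 62*d^3 - 160*d^2 - 96*d) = (d - 3)*(d + 3)*(d^5 + 11*d^4 + 42*d^3 + 64*d^2 + 32*d) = d*(d - 3)*(d + 3)*(d^4 + 11*d^3 + 42*d^2 + 64*d + 32) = d*(d - 3)*(d + 2)*(d + 3)*(d^3 + 9*d^2 + 24*d + 16) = d*(d - 3)*(d + 2)*(d + 3)*(d + 4)*(d^2 + 5*d + 4) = d*(d - 3)*(d + 2)*(d + 3)*(d + 4)^2*(d + 1)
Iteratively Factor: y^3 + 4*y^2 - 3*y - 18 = (y + 3)*(y^2 + y - 6) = (y + 3)^2*(y - 2)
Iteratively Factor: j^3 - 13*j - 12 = (j - 4)*(j^2 + 4*j + 3) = (j - 4)*(j + 3)*(j + 1)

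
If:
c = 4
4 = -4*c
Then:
No Solution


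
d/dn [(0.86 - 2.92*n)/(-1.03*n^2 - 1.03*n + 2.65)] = (-3.0076*n^2 + 1.7716*n - 6.8522)/(1.0609*n^4 + 2.1218*n^3 - 4.3981*n^2 - 5.459*n + 7.0225)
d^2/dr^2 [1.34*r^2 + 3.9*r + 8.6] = 2.68000000000000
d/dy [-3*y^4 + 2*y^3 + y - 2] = -12*y^3 + 6*y^2 + 1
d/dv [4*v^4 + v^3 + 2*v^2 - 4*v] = 16*v^3 + 3*v^2 + 4*v - 4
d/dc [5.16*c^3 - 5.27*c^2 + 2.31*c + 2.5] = 15.48*c^2 - 10.54*c + 2.31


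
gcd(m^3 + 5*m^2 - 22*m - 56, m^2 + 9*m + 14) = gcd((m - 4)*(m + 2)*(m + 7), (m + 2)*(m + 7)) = m^2 + 9*m + 14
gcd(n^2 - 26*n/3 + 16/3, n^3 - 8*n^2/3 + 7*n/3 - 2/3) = n - 2/3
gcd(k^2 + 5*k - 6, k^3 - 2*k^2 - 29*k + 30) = k - 1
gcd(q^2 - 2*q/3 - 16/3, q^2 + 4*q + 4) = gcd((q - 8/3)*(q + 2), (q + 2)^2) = q + 2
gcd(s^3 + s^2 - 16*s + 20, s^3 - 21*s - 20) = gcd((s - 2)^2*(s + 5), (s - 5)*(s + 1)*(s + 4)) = 1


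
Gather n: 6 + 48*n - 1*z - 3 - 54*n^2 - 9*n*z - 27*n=-54*n^2 + n*(21 - 9*z) - z + 3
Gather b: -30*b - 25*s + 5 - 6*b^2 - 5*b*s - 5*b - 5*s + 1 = -6*b^2 + b*(-5*s - 35) - 30*s + 6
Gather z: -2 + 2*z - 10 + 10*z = 12*z - 12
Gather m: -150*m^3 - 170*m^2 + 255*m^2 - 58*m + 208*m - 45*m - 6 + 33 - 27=-150*m^3 + 85*m^2 + 105*m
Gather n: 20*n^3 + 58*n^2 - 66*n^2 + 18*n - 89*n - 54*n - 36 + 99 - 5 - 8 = 20*n^3 - 8*n^2 - 125*n + 50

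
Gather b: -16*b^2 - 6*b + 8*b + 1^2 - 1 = -16*b^2 + 2*b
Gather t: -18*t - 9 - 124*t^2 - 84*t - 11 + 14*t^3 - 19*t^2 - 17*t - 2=14*t^3 - 143*t^2 - 119*t - 22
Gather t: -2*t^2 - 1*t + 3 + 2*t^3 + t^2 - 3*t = 2*t^3 - t^2 - 4*t + 3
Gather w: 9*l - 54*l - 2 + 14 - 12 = -45*l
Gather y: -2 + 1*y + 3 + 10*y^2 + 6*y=10*y^2 + 7*y + 1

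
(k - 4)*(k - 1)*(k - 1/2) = k^3 - 11*k^2/2 + 13*k/2 - 2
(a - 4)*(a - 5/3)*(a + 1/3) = a^3 - 16*a^2/3 + 43*a/9 + 20/9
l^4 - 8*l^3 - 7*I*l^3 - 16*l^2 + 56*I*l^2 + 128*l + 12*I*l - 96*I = (l - 8)*(l - 3*I)*(l - 2*I)^2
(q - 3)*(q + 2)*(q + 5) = q^3 + 4*q^2 - 11*q - 30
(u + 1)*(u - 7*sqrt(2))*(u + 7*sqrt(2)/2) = u^3 - 7*sqrt(2)*u^2/2 + u^2 - 49*u - 7*sqrt(2)*u/2 - 49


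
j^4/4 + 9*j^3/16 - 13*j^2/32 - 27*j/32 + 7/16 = (j/4 + 1/2)*(j - 1)*(j - 1/2)*(j + 7/4)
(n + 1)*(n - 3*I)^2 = n^3 + n^2 - 6*I*n^2 - 9*n - 6*I*n - 9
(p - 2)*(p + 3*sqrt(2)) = p^2 - 2*p + 3*sqrt(2)*p - 6*sqrt(2)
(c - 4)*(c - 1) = c^2 - 5*c + 4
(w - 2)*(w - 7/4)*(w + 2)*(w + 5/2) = w^4 + 3*w^3/4 - 67*w^2/8 - 3*w + 35/2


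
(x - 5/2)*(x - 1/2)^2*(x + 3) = x^4 - x^3/2 - 31*x^2/4 + 61*x/8 - 15/8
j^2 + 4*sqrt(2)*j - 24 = (j - 2*sqrt(2))*(j + 6*sqrt(2))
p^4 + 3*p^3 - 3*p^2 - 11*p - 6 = (p - 2)*(p + 1)^2*(p + 3)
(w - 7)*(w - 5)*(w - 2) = w^3 - 14*w^2 + 59*w - 70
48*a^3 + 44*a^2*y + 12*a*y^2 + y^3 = (2*a + y)*(4*a + y)*(6*a + y)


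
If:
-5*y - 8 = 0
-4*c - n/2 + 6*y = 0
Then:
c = -n/8 - 12/5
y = -8/5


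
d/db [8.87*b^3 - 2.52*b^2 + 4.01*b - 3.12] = 26.61*b^2 - 5.04*b + 4.01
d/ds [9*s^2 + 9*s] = 18*s + 9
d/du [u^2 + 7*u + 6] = 2*u + 7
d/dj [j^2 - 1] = 2*j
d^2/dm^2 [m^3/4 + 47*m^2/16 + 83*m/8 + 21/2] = 3*m/2 + 47/8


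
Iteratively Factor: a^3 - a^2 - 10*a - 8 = (a + 1)*(a^2 - 2*a - 8) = (a - 4)*(a + 1)*(a + 2)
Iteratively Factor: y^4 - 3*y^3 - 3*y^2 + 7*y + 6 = (y - 3)*(y^3 - 3*y - 2) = (y - 3)*(y + 1)*(y^2 - y - 2) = (y - 3)*(y - 2)*(y + 1)*(y + 1)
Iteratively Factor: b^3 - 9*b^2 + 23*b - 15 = (b - 1)*(b^2 - 8*b + 15) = (b - 5)*(b - 1)*(b - 3)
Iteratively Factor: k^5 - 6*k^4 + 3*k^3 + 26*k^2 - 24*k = (k - 3)*(k^4 - 3*k^3 - 6*k^2 + 8*k) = (k - 3)*(k + 2)*(k^3 - 5*k^2 + 4*k) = k*(k - 3)*(k + 2)*(k^2 - 5*k + 4) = k*(k - 4)*(k - 3)*(k + 2)*(k - 1)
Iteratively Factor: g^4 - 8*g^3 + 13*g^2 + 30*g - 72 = (g + 2)*(g^3 - 10*g^2 + 33*g - 36) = (g - 3)*(g + 2)*(g^2 - 7*g + 12) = (g - 3)^2*(g + 2)*(g - 4)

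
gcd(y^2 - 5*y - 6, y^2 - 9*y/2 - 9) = y - 6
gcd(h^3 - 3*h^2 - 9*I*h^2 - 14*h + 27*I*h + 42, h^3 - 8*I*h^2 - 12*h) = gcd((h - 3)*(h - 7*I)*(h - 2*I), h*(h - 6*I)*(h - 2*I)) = h - 2*I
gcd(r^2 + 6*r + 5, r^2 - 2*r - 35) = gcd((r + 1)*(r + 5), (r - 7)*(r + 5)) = r + 5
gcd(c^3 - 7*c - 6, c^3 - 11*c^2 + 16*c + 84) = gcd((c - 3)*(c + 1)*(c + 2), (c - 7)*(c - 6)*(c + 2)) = c + 2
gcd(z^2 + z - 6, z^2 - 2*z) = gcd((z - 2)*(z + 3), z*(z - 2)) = z - 2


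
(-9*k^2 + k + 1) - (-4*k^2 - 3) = -5*k^2 + k + 4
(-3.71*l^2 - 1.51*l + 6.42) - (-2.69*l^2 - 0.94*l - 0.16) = -1.02*l^2 - 0.57*l + 6.58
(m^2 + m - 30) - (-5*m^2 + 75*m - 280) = 6*m^2 - 74*m + 250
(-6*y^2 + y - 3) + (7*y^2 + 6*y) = y^2 + 7*y - 3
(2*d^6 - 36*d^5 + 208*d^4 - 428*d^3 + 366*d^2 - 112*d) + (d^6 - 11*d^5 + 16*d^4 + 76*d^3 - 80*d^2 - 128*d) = 3*d^6 - 47*d^5 + 224*d^4 - 352*d^3 + 286*d^2 - 240*d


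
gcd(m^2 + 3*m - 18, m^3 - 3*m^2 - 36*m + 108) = m^2 + 3*m - 18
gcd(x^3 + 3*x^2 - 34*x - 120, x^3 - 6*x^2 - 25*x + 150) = x^2 - x - 30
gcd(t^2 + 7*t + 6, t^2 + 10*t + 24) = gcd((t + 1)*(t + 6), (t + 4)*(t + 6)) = t + 6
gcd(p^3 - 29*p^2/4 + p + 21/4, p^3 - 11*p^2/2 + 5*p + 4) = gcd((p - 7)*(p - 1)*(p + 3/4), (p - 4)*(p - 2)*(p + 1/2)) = 1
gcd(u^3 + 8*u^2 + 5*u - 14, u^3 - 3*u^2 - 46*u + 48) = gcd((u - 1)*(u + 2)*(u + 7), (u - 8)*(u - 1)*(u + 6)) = u - 1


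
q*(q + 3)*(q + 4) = q^3 + 7*q^2 + 12*q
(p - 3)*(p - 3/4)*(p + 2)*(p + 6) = p^4 + 17*p^3/4 - 63*p^2/4 - 27*p + 27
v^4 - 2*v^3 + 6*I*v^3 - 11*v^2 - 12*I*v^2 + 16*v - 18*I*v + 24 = (v - 3)*(v + 1)*(v + 2*I)*(v + 4*I)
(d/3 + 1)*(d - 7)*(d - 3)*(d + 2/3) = d^4/3 - 19*d^3/9 - 41*d^2/9 + 19*d + 14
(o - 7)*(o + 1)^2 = o^3 - 5*o^2 - 13*o - 7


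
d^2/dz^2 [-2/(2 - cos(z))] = 2*(sin(z)^2 - 2*cos(z) + 1)/(cos(z) - 2)^3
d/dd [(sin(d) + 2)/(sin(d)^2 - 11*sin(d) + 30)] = (-4*sin(d) + cos(d)^2 + 51)*cos(d)/(sin(d)^2 - 11*sin(d) + 30)^2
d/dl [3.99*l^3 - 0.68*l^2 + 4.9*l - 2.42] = 11.97*l^2 - 1.36*l + 4.9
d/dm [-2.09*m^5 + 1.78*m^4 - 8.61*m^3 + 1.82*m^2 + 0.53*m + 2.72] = -10.45*m^4 + 7.12*m^3 - 25.83*m^2 + 3.64*m + 0.53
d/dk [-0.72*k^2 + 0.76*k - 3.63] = 0.76 - 1.44*k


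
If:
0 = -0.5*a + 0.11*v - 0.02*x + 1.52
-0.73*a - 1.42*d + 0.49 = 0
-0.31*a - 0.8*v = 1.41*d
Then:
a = 3.28045365749932 - 0.0451511231143146*x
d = 0.0232114928686265*x - 1.34135997885528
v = 1.09297117045145 - 0.0234141959741573*x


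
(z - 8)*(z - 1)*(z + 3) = z^3 - 6*z^2 - 19*z + 24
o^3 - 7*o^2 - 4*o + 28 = (o - 7)*(o - 2)*(o + 2)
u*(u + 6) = u^2 + 6*u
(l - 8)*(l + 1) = l^2 - 7*l - 8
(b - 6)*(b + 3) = b^2 - 3*b - 18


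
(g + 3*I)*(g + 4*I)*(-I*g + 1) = -I*g^3 + 8*g^2 + 19*I*g - 12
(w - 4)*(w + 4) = w^2 - 16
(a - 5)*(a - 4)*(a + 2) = a^3 - 7*a^2 + 2*a + 40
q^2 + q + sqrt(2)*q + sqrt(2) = (q + 1)*(q + sqrt(2))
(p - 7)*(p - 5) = p^2 - 12*p + 35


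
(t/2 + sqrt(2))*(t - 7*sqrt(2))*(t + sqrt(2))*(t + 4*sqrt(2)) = t^4/2 - 35*t^2 - 90*sqrt(2)*t - 112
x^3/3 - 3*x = x*(x/3 + 1)*(x - 3)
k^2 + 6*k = k*(k + 6)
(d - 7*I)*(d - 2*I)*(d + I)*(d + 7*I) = d^4 - I*d^3 + 51*d^2 - 49*I*d + 98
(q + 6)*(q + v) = q^2 + q*v + 6*q + 6*v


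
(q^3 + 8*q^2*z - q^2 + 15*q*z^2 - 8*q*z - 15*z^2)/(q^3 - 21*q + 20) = (q^2 + 8*q*z + 15*z^2)/(q^2 + q - 20)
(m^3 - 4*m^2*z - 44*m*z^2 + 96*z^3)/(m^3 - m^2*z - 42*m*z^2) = (-m^2 + 10*m*z - 16*z^2)/(m*(-m + 7*z))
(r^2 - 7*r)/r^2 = (r - 7)/r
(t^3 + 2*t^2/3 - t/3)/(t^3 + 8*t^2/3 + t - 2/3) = t/(t + 2)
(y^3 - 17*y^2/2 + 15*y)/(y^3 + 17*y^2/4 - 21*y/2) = 2*(2*y^2 - 17*y + 30)/(4*y^2 + 17*y - 42)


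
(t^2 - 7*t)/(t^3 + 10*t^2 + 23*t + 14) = t*(t - 7)/(t^3 + 10*t^2 + 23*t + 14)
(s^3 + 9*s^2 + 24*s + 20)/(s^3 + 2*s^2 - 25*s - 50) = (s + 2)/(s - 5)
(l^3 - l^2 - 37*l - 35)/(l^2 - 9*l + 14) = (l^2 + 6*l + 5)/(l - 2)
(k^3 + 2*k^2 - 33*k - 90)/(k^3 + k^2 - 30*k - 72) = (k + 5)/(k + 4)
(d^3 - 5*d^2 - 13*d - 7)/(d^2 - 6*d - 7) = d + 1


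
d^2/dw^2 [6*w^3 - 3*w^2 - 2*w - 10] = 36*w - 6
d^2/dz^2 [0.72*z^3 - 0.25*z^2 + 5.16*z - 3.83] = 4.32*z - 0.5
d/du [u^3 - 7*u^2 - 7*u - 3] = 3*u^2 - 14*u - 7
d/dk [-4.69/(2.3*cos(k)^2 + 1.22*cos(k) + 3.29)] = -(21.574*cos(k) + 5.7218)*sin(k)/(2.3*cos(k)^2 + 1.22*cos(k) + 3.29)^2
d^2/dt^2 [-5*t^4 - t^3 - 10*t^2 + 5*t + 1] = -60*t^2 - 6*t - 20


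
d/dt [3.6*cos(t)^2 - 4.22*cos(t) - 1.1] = (4.22 - 7.2*cos(t))*sin(t)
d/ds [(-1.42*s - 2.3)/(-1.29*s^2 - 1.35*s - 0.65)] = (1.8318*s^2 + 1.917*s - (1.42*s + 2.3)*(2.58*s + 1.35) + 0.923)/(1.29*s^2 + 1.35*s + 0.65)^2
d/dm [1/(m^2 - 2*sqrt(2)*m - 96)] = 2*(-m + sqrt(2))/(-m^2 + 2*sqrt(2)*m + 96)^2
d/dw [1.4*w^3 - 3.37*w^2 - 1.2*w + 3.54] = 4.2*w^2 - 6.74*w - 1.2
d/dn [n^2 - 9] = 2*n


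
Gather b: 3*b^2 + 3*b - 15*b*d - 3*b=3*b^2 - 15*b*d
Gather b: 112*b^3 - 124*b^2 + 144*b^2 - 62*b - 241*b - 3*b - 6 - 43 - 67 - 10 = 112*b^3 + 20*b^2 - 306*b - 126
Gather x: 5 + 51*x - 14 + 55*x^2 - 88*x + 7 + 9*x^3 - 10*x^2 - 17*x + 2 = 9*x^3 + 45*x^2 - 54*x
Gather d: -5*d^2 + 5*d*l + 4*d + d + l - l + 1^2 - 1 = -5*d^2 + d*(5*l + 5)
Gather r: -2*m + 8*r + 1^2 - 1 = -2*m + 8*r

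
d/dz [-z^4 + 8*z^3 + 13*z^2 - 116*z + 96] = -4*z^3 + 24*z^2 + 26*z - 116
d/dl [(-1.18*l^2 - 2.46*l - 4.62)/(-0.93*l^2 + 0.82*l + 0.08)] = (-3.2554*l^2 - 8.782*l + 3.5916)/(0.8649*l^4 - 1.5252*l^3 + 0.5236*l^2 + 0.1312*l + 0.0064)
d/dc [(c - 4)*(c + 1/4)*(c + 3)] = 3*c^2 - 3*c/2 - 49/4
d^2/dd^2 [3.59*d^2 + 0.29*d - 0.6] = 7.18000000000000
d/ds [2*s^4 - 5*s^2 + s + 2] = 8*s^3 - 10*s + 1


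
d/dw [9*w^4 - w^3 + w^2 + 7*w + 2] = 36*w^3 - 3*w^2 + 2*w + 7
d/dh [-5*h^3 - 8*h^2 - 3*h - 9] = -15*h^2 - 16*h - 3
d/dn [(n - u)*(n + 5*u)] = 2*n + 4*u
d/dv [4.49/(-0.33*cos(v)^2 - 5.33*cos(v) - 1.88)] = -(2.9634*cos(v) + 23.9317)*sin(v)/(0.33*cos(v)^2 + 5.33*cos(v) + 1.88)^2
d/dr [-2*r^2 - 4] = -4*r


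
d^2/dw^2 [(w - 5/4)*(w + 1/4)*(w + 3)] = 6*w + 4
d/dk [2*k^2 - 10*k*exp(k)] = -10*k*exp(k) + 4*k - 10*exp(k)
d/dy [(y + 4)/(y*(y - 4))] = (-y^2 - 8*y + 16)/(y^2*(y^2 - 8*y + 16))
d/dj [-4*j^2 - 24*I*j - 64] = -8*j - 24*I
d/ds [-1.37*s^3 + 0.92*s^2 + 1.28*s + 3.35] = -4.11*s^2 + 1.84*s + 1.28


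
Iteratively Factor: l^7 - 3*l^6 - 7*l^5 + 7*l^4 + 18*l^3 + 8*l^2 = (l + 1)*(l^6 - 4*l^5 - 3*l^4 + 10*l^3 + 8*l^2) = l*(l + 1)*(l^5 - 4*l^4 - 3*l^3 + 10*l^2 + 8*l) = l*(l + 1)^2*(l^4 - 5*l^3 + 2*l^2 + 8*l) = l*(l + 1)^3*(l^3 - 6*l^2 + 8*l) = l*(l - 2)*(l + 1)^3*(l^2 - 4*l) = l^2*(l - 2)*(l + 1)^3*(l - 4)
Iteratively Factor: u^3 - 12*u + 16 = (u + 4)*(u^2 - 4*u + 4) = (u - 2)*(u + 4)*(u - 2)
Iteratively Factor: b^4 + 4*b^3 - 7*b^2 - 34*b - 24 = (b + 2)*(b^3 + 2*b^2 - 11*b - 12) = (b + 2)*(b + 4)*(b^2 - 2*b - 3) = (b + 1)*(b + 2)*(b + 4)*(b - 3)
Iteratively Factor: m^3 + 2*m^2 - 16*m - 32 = (m + 2)*(m^2 - 16) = (m - 4)*(m + 2)*(m + 4)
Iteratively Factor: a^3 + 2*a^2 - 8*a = (a - 2)*(a^2 + 4*a) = (a - 2)*(a + 4)*(a)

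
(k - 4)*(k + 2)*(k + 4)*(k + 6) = k^4 + 8*k^3 - 4*k^2 - 128*k - 192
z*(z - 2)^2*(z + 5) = z^4 + z^3 - 16*z^2 + 20*z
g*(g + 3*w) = g^2 + 3*g*w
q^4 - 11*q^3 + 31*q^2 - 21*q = q*(q - 7)*(q - 3)*(q - 1)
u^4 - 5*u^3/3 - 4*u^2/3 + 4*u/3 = u*(u - 2)*(u - 2/3)*(u + 1)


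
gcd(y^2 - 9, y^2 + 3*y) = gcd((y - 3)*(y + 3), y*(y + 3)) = y + 3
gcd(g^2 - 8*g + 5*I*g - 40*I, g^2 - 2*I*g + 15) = 1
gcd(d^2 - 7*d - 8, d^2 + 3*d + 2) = d + 1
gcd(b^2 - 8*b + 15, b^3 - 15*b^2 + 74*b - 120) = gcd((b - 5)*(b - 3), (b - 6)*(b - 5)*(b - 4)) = b - 5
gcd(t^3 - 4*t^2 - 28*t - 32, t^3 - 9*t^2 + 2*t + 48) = t^2 - 6*t - 16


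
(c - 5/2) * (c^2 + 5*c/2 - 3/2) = c^3 - 31*c/4 + 15/4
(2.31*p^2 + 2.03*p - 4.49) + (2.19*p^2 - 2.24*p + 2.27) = 4.5*p^2 - 0.21*p - 2.22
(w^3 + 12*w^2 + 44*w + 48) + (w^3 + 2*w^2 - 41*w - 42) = 2*w^3 + 14*w^2 + 3*w + 6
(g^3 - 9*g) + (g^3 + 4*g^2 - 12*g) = 2*g^3 + 4*g^2 - 21*g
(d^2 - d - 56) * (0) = 0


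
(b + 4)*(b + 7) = b^2 + 11*b + 28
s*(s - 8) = s^2 - 8*s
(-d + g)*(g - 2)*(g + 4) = -d*g^2 - 2*d*g + 8*d + g^3 + 2*g^2 - 8*g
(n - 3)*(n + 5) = n^2 + 2*n - 15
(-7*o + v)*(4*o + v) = -28*o^2 - 3*o*v + v^2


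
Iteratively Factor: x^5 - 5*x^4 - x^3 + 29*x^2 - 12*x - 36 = (x - 3)*(x^4 - 2*x^3 - 7*x^2 + 8*x + 12) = (x - 3)*(x + 2)*(x^3 - 4*x^2 + x + 6) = (x - 3)^2*(x + 2)*(x^2 - x - 2) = (x - 3)^2*(x + 1)*(x + 2)*(x - 2)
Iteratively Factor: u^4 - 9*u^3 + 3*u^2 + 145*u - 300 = (u - 5)*(u^3 - 4*u^2 - 17*u + 60) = (u - 5)^2*(u^2 + u - 12) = (u - 5)^2*(u - 3)*(u + 4)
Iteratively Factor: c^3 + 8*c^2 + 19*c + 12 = (c + 1)*(c^2 + 7*c + 12) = (c + 1)*(c + 3)*(c + 4)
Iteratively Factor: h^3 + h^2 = (h)*(h^2 + h) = h*(h + 1)*(h)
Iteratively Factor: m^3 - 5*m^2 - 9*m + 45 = (m - 3)*(m^2 - 2*m - 15) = (m - 3)*(m + 3)*(m - 5)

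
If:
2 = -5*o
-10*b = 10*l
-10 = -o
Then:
No Solution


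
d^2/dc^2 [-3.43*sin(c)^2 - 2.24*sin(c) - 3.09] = 2.24*sin(c) - 6.86*cos(2*c)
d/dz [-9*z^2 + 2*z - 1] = 2 - 18*z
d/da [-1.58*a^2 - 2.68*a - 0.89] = -3.16*a - 2.68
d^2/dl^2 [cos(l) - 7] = -cos(l)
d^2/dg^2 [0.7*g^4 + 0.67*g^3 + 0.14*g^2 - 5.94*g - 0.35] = 8.4*g^2 + 4.02*g + 0.28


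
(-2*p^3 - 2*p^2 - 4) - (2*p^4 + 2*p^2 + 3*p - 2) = -2*p^4 - 2*p^3 - 4*p^2 - 3*p - 2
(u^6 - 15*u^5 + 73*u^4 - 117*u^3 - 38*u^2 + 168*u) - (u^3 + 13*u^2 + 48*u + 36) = u^6 - 15*u^5 + 73*u^4 - 118*u^3 - 51*u^2 + 120*u - 36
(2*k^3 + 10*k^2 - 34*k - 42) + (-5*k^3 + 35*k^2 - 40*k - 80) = -3*k^3 + 45*k^2 - 74*k - 122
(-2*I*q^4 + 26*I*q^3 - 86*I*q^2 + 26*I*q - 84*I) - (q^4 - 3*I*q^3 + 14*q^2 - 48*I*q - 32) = -q^4 - 2*I*q^4 + 29*I*q^3 - 14*q^2 - 86*I*q^2 + 74*I*q + 32 - 84*I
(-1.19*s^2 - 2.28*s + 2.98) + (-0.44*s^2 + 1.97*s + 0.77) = -1.63*s^2 - 0.31*s + 3.75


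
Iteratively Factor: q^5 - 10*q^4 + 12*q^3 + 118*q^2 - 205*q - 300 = (q - 4)*(q^4 - 6*q^3 - 12*q^2 + 70*q + 75) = (q - 4)*(q + 1)*(q^3 - 7*q^2 - 5*q + 75) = (q - 5)*(q - 4)*(q + 1)*(q^2 - 2*q - 15) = (q - 5)^2*(q - 4)*(q + 1)*(q + 3)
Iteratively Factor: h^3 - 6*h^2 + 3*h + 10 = (h - 5)*(h^2 - h - 2) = (h - 5)*(h + 1)*(h - 2)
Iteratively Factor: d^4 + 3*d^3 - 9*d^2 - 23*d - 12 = (d - 3)*(d^3 + 6*d^2 + 9*d + 4) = (d - 3)*(d + 4)*(d^2 + 2*d + 1) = (d - 3)*(d + 1)*(d + 4)*(d + 1)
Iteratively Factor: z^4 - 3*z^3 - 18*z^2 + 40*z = (z - 5)*(z^3 + 2*z^2 - 8*z) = (z - 5)*(z + 4)*(z^2 - 2*z) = z*(z - 5)*(z + 4)*(z - 2)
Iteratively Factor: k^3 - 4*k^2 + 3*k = (k - 1)*(k^2 - 3*k) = k*(k - 1)*(k - 3)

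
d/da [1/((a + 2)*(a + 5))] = (-2*a - 7)/(a^4 + 14*a^3 + 69*a^2 + 140*a + 100)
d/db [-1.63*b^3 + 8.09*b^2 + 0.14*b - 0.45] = -4.89*b^2 + 16.18*b + 0.14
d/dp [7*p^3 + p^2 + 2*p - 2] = 21*p^2 + 2*p + 2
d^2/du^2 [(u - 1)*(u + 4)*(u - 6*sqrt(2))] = 6*u - 12*sqrt(2) + 6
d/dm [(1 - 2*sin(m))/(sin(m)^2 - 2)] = 2*(sin(m)^2 - sin(m) + 2)*cos(m)/(sin(m)^2 - 2)^2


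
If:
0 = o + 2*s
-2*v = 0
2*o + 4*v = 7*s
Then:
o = 0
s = 0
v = 0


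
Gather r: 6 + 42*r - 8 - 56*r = -14*r - 2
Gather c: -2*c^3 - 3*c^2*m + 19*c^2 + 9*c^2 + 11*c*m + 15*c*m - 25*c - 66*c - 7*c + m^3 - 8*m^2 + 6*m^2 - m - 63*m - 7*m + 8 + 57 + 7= -2*c^3 + c^2*(28 - 3*m) + c*(26*m - 98) + m^3 - 2*m^2 - 71*m + 72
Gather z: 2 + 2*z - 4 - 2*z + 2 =0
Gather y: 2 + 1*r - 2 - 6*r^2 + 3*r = -6*r^2 + 4*r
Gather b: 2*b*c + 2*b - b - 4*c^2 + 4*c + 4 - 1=b*(2*c + 1) - 4*c^2 + 4*c + 3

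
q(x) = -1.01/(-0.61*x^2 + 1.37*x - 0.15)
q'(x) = -1.01*(1.22*x - 1.37)/(-0.61*x^2 + 1.37*x - 0.15)^2 = (1.3837 - 1.2322*x)/(0.61*x^2 - 1.37*x + 0.15)^2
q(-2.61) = 0.13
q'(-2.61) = 0.07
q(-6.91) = 0.03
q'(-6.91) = 0.01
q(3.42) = 0.39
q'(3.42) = -0.42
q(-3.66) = 0.08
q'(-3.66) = 0.03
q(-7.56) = 0.02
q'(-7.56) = 0.01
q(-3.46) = 0.08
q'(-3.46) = 0.04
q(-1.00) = 0.47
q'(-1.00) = 0.58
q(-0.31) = 1.59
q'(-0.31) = 4.40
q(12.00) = 0.01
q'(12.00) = -0.00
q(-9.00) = 0.02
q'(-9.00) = 0.00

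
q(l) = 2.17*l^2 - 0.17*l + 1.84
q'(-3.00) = -13.19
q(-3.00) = 21.88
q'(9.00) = 38.89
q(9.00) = 176.08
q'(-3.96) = -17.36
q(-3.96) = 36.54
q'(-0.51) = -2.38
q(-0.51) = 2.49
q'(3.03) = 12.98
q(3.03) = 21.25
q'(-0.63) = -2.90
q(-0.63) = 2.81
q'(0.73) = 3.00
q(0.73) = 2.87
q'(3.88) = 16.67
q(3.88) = 33.85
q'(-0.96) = -4.34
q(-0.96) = 4.00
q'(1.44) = 6.08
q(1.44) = 6.09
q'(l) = 4.34*l - 0.17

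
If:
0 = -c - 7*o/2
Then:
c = -7*o/2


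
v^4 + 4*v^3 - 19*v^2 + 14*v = v*(v - 2)*(v - 1)*(v + 7)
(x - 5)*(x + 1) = x^2 - 4*x - 5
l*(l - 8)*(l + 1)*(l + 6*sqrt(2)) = l^4 - 7*l^3 + 6*sqrt(2)*l^3 - 42*sqrt(2)*l^2 - 8*l^2 - 48*sqrt(2)*l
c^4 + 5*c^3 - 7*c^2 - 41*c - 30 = (c - 3)*(c + 1)*(c + 2)*(c + 5)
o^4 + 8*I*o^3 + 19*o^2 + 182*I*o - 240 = (o - 5*I)*(o + 2*I)*(o + 3*I)*(o + 8*I)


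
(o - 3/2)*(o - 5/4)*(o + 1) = o^3 - 7*o^2/4 - 7*o/8 + 15/8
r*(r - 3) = r^2 - 3*r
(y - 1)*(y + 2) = y^2 + y - 2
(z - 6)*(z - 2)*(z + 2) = z^3 - 6*z^2 - 4*z + 24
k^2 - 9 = (k - 3)*(k + 3)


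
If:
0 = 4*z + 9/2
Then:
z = -9/8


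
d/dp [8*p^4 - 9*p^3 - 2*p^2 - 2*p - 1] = 32*p^3 - 27*p^2 - 4*p - 2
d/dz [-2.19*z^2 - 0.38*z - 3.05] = -4.38*z - 0.38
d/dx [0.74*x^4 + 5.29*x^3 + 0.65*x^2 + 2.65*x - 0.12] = 2.96*x^3 + 15.87*x^2 + 1.3*x + 2.65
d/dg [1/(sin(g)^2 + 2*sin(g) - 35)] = -2*(sin(g) + 1)*cos(g)/(sin(g)^2 + 2*sin(g) - 35)^2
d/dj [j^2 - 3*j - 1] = 2*j - 3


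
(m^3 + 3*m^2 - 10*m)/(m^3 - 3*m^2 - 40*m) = (m - 2)/(m - 8)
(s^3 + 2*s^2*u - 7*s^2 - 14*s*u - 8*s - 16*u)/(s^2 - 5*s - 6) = (s^2 + 2*s*u - 8*s - 16*u)/(s - 6)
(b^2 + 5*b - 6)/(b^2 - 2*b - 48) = (b - 1)/(b - 8)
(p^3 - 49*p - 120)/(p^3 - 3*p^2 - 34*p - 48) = (p + 5)/(p + 2)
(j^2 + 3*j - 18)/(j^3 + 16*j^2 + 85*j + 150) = (j - 3)/(j^2 + 10*j + 25)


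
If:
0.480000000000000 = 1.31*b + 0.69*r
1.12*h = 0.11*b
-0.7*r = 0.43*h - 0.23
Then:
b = 0.20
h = 0.02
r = 0.32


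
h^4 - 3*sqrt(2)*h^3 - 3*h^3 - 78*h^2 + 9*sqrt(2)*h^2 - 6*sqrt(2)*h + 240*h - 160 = (h - 2)*(h - 1)*(h - 8*sqrt(2))*(h + 5*sqrt(2))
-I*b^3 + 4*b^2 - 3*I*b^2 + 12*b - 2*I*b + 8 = (b + 2)*(b + 4*I)*(-I*b - I)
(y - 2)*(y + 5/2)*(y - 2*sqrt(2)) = y^3 - 2*sqrt(2)*y^2 + y^2/2 - 5*y - sqrt(2)*y + 10*sqrt(2)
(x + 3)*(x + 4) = x^2 + 7*x + 12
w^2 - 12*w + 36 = (w - 6)^2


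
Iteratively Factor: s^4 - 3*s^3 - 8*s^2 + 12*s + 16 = (s + 1)*(s^3 - 4*s^2 - 4*s + 16) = (s - 2)*(s + 1)*(s^2 - 2*s - 8) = (s - 4)*(s - 2)*(s + 1)*(s + 2)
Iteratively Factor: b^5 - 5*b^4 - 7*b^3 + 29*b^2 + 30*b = (b - 5)*(b^4 - 7*b^2 - 6*b) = (b - 5)*(b + 2)*(b^3 - 2*b^2 - 3*b) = b*(b - 5)*(b + 2)*(b^2 - 2*b - 3) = b*(b - 5)*(b - 3)*(b + 2)*(b + 1)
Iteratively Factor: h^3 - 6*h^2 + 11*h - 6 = (h - 1)*(h^2 - 5*h + 6) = (h - 2)*(h - 1)*(h - 3)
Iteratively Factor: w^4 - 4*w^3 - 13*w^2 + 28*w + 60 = (w + 2)*(w^3 - 6*w^2 - w + 30) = (w - 3)*(w + 2)*(w^2 - 3*w - 10) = (w - 5)*(w - 3)*(w + 2)*(w + 2)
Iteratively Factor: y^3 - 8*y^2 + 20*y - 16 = (y - 2)*(y^2 - 6*y + 8) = (y - 2)^2*(y - 4)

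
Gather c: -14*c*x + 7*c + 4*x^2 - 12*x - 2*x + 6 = c*(7 - 14*x) + 4*x^2 - 14*x + 6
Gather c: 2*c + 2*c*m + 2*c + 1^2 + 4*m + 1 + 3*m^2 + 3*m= c*(2*m + 4) + 3*m^2 + 7*m + 2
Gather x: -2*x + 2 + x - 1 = 1 - x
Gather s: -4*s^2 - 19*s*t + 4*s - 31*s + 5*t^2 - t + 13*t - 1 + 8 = -4*s^2 + s*(-19*t - 27) + 5*t^2 + 12*t + 7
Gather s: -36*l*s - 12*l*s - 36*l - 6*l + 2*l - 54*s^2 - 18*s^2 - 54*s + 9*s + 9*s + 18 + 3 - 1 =-40*l - 72*s^2 + s*(-48*l - 36) + 20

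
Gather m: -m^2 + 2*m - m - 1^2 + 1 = -m^2 + m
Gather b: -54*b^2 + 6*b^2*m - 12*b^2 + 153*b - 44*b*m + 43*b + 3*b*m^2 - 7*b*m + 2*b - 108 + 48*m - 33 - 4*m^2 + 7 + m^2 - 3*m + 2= b^2*(6*m - 66) + b*(3*m^2 - 51*m + 198) - 3*m^2 + 45*m - 132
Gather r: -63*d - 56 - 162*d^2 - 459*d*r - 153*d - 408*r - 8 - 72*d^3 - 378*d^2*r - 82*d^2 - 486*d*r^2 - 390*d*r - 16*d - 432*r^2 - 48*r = -72*d^3 - 244*d^2 - 232*d + r^2*(-486*d - 432) + r*(-378*d^2 - 849*d - 456) - 64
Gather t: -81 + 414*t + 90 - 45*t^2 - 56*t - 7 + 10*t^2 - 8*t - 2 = -35*t^2 + 350*t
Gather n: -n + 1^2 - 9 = -n - 8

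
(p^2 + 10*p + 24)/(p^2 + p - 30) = (p + 4)/(p - 5)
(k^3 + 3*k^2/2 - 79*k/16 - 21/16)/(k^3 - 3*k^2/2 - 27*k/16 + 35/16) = (4*k^2 + 13*k + 3)/(4*k^2 + k - 5)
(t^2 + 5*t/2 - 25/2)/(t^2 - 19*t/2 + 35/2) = (t + 5)/(t - 7)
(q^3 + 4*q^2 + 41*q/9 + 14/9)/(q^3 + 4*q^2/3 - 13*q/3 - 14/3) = (q + 2/3)/(q - 2)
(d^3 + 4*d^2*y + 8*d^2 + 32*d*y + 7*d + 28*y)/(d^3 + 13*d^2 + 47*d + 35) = (d + 4*y)/(d + 5)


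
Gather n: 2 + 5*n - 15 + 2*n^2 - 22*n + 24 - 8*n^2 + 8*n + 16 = -6*n^2 - 9*n + 27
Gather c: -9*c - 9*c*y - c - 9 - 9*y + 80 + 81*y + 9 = c*(-9*y - 10) + 72*y + 80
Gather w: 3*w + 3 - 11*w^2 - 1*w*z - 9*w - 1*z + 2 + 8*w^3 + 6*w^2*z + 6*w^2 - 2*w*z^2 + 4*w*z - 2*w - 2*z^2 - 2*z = 8*w^3 + w^2*(6*z - 5) + w*(-2*z^2 + 3*z - 8) - 2*z^2 - 3*z + 5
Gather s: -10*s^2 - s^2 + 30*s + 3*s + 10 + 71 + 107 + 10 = -11*s^2 + 33*s + 198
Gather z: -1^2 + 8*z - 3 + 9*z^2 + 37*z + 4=9*z^2 + 45*z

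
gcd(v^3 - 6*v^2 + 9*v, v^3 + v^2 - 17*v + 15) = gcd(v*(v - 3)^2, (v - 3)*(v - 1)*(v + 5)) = v - 3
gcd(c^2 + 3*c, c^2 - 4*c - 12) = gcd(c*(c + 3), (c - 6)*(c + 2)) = 1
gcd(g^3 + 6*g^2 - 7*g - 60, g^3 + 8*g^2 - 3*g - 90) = g^2 + 2*g - 15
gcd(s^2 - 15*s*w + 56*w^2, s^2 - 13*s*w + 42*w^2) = s - 7*w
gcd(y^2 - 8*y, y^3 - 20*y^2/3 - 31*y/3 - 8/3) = y - 8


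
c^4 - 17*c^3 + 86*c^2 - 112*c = c*(c - 8)*(c - 7)*(c - 2)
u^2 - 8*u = u*(u - 8)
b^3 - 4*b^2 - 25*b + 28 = (b - 7)*(b - 1)*(b + 4)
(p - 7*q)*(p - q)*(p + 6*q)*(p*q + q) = p^4*q - 2*p^3*q^2 + p^3*q - 41*p^2*q^3 - 2*p^2*q^2 + 42*p*q^4 - 41*p*q^3 + 42*q^4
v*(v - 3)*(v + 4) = v^3 + v^2 - 12*v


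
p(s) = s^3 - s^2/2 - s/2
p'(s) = 3*s^2 - s - 1/2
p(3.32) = 29.42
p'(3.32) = 29.25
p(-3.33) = -40.81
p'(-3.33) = 36.10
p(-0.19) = 0.07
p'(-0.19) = -0.20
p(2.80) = 16.63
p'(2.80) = 20.22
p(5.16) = 121.50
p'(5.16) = 74.22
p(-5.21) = -152.39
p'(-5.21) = 86.14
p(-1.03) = -1.11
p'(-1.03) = 3.71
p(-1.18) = -1.75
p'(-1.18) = 4.86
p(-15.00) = -3480.00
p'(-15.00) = 689.50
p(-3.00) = -30.00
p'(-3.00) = 29.50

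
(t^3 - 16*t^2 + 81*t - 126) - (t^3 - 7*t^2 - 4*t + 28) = -9*t^2 + 85*t - 154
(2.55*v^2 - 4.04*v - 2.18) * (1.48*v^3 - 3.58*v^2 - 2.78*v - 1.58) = 3.774*v^5 - 15.1082*v^4 + 4.1478*v^3 + 15.0066*v^2 + 12.4436*v + 3.4444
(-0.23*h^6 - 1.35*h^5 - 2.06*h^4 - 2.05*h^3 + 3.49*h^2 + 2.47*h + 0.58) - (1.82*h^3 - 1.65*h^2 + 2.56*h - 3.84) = -0.23*h^6 - 1.35*h^5 - 2.06*h^4 - 3.87*h^3 + 5.14*h^2 - 0.0899999999999999*h + 4.42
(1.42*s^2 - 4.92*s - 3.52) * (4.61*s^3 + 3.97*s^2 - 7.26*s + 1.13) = 6.5462*s^5 - 17.0438*s^4 - 46.0688*s^3 + 23.3494*s^2 + 19.9956*s - 3.9776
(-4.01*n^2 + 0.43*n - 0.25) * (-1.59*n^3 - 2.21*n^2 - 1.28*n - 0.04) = 6.3759*n^5 + 8.1784*n^4 + 4.58*n^3 + 0.1625*n^2 + 0.3028*n + 0.01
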